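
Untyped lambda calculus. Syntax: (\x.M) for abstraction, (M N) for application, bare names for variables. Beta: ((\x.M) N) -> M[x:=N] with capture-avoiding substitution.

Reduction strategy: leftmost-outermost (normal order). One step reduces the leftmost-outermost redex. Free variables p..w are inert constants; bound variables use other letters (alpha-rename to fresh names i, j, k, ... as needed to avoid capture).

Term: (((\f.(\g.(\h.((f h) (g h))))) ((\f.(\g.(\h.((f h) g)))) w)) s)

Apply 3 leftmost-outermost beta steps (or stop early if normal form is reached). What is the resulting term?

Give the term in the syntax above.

Answer: (\h.(((\g.(\h.((w h) g))) h) (s h)))

Derivation:
Step 0: (((\f.(\g.(\h.((f h) (g h))))) ((\f.(\g.(\h.((f h) g)))) w)) s)
Step 1: ((\g.(\h.((((\f.(\g.(\h.((f h) g)))) w) h) (g h)))) s)
Step 2: (\h.((((\f.(\g.(\h.((f h) g)))) w) h) (s h)))
Step 3: (\h.(((\g.(\h.((w h) g))) h) (s h)))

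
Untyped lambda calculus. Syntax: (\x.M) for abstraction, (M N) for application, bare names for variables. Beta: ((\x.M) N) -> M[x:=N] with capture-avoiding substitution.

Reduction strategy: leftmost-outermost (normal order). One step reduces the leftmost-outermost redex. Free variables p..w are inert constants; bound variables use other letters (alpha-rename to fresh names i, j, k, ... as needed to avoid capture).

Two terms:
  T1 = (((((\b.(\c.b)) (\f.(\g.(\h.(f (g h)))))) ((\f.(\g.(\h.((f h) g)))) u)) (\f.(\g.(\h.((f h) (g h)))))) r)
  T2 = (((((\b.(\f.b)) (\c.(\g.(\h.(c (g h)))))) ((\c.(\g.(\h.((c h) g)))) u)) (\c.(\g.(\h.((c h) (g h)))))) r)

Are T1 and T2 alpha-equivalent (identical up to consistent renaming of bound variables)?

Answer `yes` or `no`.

Answer: yes

Derivation:
Term 1: (((((\b.(\c.b)) (\f.(\g.(\h.(f (g h)))))) ((\f.(\g.(\h.((f h) g)))) u)) (\f.(\g.(\h.((f h) (g h)))))) r)
Term 2: (((((\b.(\f.b)) (\c.(\g.(\h.(c (g h)))))) ((\c.(\g.(\h.((c h) g)))) u)) (\c.(\g.(\h.((c h) (g h)))))) r)
Alpha-equivalence: compare structure up to binder renaming.
Result: True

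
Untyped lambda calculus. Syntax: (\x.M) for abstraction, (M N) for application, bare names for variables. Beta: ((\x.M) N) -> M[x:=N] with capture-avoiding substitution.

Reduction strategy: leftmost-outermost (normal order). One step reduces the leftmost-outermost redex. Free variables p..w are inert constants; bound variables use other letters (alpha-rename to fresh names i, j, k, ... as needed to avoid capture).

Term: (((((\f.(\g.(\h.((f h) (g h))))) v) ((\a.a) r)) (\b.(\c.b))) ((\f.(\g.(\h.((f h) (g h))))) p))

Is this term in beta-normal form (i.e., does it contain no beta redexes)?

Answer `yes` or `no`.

Term: (((((\f.(\g.(\h.((f h) (g h))))) v) ((\a.a) r)) (\b.(\c.b))) ((\f.(\g.(\h.((f h) (g h))))) p))
Found 3 beta redex(es).

Answer: no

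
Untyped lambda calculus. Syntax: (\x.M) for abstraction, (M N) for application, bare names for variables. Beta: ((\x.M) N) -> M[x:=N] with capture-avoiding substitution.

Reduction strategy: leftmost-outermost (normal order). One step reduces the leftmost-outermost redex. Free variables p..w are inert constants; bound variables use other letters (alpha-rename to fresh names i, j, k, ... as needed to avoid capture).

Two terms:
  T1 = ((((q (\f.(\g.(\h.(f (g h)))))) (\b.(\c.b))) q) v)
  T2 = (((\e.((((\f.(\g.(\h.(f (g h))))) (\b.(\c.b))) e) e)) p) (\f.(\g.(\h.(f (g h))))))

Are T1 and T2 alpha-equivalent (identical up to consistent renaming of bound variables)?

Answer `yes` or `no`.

Term 1: ((((q (\f.(\g.(\h.(f (g h)))))) (\b.(\c.b))) q) v)
Term 2: (((\e.((((\f.(\g.(\h.(f (g h))))) (\b.(\c.b))) e) e)) p) (\f.(\g.(\h.(f (g h))))))
Alpha-equivalence: compare structure up to binder renaming.
Result: False

Answer: no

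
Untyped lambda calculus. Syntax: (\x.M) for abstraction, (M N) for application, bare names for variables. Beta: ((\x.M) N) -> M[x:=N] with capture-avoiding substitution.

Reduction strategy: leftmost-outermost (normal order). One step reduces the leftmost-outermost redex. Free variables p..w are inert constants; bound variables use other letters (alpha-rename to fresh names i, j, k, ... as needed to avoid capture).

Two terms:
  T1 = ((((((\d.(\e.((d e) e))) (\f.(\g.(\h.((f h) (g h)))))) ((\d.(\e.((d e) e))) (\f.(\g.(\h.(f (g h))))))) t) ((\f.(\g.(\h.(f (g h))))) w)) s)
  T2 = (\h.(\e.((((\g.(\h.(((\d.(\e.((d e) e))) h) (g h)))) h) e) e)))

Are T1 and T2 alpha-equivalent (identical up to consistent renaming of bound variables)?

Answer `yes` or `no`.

Term 1: ((((((\d.(\e.((d e) e))) (\f.(\g.(\h.((f h) (g h)))))) ((\d.(\e.((d e) e))) (\f.(\g.(\h.(f (g h))))))) t) ((\f.(\g.(\h.(f (g h))))) w)) s)
Term 2: (\h.(\e.((((\g.(\h.(((\d.(\e.((d e) e))) h) (g h)))) h) e) e)))
Alpha-equivalence: compare structure up to binder renaming.
Result: False

Answer: no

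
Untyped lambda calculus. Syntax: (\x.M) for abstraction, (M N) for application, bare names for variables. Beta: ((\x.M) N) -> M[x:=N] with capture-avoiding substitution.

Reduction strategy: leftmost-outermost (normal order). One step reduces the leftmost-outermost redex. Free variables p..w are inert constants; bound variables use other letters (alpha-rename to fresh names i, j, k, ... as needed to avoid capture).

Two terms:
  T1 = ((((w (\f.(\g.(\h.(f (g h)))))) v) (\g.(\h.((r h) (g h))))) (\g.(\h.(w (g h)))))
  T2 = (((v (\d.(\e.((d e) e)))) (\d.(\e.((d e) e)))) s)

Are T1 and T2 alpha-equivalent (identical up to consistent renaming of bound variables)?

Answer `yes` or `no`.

Answer: no

Derivation:
Term 1: ((((w (\f.(\g.(\h.(f (g h)))))) v) (\g.(\h.((r h) (g h))))) (\g.(\h.(w (g h)))))
Term 2: (((v (\d.(\e.((d e) e)))) (\d.(\e.((d e) e)))) s)
Alpha-equivalence: compare structure up to binder renaming.
Result: False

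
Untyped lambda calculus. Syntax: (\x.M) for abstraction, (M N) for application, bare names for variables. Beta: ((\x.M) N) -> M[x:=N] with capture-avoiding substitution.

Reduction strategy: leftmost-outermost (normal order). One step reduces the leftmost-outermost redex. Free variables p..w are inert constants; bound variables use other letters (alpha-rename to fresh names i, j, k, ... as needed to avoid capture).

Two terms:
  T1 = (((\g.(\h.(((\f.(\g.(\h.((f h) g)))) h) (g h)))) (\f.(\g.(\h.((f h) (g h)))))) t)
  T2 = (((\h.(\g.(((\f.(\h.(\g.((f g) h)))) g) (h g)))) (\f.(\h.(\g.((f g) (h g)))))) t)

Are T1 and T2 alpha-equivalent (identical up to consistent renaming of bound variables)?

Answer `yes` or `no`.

Term 1: (((\g.(\h.(((\f.(\g.(\h.((f h) g)))) h) (g h)))) (\f.(\g.(\h.((f h) (g h)))))) t)
Term 2: (((\h.(\g.(((\f.(\h.(\g.((f g) h)))) g) (h g)))) (\f.(\h.(\g.((f g) (h g)))))) t)
Alpha-equivalence: compare structure up to binder renaming.
Result: True

Answer: yes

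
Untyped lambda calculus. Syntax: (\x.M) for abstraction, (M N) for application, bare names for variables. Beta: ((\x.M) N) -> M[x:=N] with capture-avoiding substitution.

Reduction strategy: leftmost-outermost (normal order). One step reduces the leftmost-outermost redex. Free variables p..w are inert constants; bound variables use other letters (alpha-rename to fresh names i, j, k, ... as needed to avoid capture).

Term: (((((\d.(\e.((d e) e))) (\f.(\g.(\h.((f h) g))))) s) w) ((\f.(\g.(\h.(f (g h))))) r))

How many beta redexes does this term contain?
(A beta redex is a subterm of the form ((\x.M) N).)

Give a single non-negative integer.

Answer: 2

Derivation:
Term: (((((\d.(\e.((d e) e))) (\f.(\g.(\h.((f h) g))))) s) w) ((\f.(\g.(\h.(f (g h))))) r))
  Redex: ((\d.(\e.((d e) e))) (\f.(\g.(\h.((f h) g)))))
  Redex: ((\f.(\g.(\h.(f (g h))))) r)
Total redexes: 2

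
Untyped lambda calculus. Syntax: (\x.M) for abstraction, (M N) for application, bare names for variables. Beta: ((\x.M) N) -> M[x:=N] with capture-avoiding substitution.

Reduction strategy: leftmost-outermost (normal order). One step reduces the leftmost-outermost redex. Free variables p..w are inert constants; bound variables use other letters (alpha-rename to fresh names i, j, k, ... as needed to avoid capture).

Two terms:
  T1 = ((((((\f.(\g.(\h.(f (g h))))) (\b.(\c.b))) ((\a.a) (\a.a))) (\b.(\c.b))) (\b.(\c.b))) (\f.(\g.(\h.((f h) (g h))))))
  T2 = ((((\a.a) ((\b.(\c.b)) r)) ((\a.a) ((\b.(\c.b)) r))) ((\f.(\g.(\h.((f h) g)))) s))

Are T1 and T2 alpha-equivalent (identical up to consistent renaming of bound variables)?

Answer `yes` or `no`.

Term 1: ((((((\f.(\g.(\h.(f (g h))))) (\b.(\c.b))) ((\a.a) (\a.a))) (\b.(\c.b))) (\b.(\c.b))) (\f.(\g.(\h.((f h) (g h))))))
Term 2: ((((\a.a) ((\b.(\c.b)) r)) ((\a.a) ((\b.(\c.b)) r))) ((\f.(\g.(\h.((f h) g)))) s))
Alpha-equivalence: compare structure up to binder renaming.
Result: False

Answer: no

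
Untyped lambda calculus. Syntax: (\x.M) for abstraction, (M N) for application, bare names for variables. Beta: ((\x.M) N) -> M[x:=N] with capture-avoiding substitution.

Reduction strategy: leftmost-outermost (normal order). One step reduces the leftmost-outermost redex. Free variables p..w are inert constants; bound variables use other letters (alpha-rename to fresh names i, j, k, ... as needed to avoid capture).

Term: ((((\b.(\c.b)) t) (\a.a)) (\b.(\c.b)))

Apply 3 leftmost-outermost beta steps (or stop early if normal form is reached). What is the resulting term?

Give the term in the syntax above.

Answer: (t (\b.(\c.b)))

Derivation:
Step 0: ((((\b.(\c.b)) t) (\a.a)) (\b.(\c.b)))
Step 1: (((\c.t) (\a.a)) (\b.(\c.b)))
Step 2: (t (\b.(\c.b)))
Step 3: (normal form reached)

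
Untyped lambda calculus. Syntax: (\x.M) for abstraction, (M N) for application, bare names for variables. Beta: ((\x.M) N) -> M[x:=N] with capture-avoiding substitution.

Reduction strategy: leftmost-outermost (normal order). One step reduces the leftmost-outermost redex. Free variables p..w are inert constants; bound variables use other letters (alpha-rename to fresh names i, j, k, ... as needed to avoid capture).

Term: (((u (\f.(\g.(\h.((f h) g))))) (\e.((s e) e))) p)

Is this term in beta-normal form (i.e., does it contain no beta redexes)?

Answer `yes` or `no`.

Term: (((u (\f.(\g.(\h.((f h) g))))) (\e.((s e) e))) p)
No beta redexes found.

Answer: yes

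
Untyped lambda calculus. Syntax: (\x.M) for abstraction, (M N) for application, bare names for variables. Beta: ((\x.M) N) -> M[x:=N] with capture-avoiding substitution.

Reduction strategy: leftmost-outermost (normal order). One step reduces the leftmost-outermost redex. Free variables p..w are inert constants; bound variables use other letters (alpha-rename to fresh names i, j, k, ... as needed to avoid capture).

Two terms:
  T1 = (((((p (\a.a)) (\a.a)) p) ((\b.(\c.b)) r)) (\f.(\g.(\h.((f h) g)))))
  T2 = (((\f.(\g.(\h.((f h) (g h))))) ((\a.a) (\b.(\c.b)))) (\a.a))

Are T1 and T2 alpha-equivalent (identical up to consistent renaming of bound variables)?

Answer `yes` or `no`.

Answer: no

Derivation:
Term 1: (((((p (\a.a)) (\a.a)) p) ((\b.(\c.b)) r)) (\f.(\g.(\h.((f h) g)))))
Term 2: (((\f.(\g.(\h.((f h) (g h))))) ((\a.a) (\b.(\c.b)))) (\a.a))
Alpha-equivalence: compare structure up to binder renaming.
Result: False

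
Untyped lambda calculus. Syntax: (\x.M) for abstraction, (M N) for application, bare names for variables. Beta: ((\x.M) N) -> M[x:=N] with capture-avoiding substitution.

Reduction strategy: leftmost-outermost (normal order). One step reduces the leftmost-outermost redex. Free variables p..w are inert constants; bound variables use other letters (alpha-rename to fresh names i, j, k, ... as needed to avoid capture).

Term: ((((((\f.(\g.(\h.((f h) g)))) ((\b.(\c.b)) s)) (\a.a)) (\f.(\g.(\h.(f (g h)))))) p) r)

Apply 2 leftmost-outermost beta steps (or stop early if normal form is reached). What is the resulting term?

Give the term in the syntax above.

Answer: ((((\h.((((\b.(\c.b)) s) h) (\a.a))) (\f.(\g.(\h.(f (g h)))))) p) r)

Derivation:
Step 0: ((((((\f.(\g.(\h.((f h) g)))) ((\b.(\c.b)) s)) (\a.a)) (\f.(\g.(\h.(f (g h)))))) p) r)
Step 1: (((((\g.(\h.((((\b.(\c.b)) s) h) g))) (\a.a)) (\f.(\g.(\h.(f (g h)))))) p) r)
Step 2: ((((\h.((((\b.(\c.b)) s) h) (\a.a))) (\f.(\g.(\h.(f (g h)))))) p) r)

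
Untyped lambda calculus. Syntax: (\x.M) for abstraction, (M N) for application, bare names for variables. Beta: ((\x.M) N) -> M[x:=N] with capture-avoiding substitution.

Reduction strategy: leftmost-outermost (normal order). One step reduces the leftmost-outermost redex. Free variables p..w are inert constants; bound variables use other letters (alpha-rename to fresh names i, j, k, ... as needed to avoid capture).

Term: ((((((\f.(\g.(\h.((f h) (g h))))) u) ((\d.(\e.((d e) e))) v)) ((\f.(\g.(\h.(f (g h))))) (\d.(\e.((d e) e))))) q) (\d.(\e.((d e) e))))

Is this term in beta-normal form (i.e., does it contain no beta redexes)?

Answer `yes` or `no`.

Term: ((((((\f.(\g.(\h.((f h) (g h))))) u) ((\d.(\e.((d e) e))) v)) ((\f.(\g.(\h.(f (g h))))) (\d.(\e.((d e) e))))) q) (\d.(\e.((d e) e))))
Found 3 beta redex(es).

Answer: no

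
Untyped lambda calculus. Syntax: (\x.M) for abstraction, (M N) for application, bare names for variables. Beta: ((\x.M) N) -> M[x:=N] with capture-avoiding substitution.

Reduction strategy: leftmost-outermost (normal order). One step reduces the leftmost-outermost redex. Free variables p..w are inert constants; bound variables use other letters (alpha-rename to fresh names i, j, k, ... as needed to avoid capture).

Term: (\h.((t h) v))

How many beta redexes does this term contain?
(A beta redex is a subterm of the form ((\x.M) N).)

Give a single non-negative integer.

Term: (\h.((t h) v))
  (no redexes)
Total redexes: 0

Answer: 0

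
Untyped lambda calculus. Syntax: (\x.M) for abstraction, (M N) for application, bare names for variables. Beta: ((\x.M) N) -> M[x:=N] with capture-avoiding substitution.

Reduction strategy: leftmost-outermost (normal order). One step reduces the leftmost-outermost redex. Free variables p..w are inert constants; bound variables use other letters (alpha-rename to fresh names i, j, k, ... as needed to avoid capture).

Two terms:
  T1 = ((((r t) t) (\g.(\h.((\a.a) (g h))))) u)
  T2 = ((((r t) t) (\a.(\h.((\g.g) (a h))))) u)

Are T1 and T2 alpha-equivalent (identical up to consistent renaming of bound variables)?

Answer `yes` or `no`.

Answer: yes

Derivation:
Term 1: ((((r t) t) (\g.(\h.((\a.a) (g h))))) u)
Term 2: ((((r t) t) (\a.(\h.((\g.g) (a h))))) u)
Alpha-equivalence: compare structure up to binder renaming.
Result: True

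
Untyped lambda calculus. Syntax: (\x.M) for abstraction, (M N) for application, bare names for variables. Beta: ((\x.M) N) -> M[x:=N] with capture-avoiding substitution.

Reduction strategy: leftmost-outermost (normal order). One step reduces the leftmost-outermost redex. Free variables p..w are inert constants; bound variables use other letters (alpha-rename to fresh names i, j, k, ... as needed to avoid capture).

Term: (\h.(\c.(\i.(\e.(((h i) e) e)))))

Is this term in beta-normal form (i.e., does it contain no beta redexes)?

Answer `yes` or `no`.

Term: (\h.(\c.(\i.(\e.(((h i) e) e)))))
No beta redexes found.

Answer: yes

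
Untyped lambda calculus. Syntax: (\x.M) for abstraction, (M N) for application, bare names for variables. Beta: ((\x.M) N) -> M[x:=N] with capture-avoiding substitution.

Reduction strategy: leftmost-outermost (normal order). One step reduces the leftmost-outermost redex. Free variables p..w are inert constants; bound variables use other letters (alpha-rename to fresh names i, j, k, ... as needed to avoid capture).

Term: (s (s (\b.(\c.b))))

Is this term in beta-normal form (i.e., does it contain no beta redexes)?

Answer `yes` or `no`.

Answer: yes

Derivation:
Term: (s (s (\b.(\c.b))))
No beta redexes found.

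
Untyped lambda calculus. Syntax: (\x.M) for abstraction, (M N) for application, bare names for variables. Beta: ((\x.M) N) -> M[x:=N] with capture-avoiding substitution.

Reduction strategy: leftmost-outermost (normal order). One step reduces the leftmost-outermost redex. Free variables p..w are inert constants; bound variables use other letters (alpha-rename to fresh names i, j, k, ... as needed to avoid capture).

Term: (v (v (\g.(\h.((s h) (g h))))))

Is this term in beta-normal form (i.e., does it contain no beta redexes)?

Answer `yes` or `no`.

Answer: yes

Derivation:
Term: (v (v (\g.(\h.((s h) (g h))))))
No beta redexes found.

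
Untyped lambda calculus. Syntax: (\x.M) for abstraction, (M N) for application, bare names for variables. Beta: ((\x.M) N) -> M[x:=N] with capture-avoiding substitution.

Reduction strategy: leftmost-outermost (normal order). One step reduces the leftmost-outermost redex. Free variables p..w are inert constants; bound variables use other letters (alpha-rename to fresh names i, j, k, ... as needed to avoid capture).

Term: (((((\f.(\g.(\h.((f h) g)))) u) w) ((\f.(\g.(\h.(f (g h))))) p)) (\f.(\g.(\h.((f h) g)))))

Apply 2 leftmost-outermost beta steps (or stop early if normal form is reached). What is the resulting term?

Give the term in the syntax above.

Step 0: (((((\f.(\g.(\h.((f h) g)))) u) w) ((\f.(\g.(\h.(f (g h))))) p)) (\f.(\g.(\h.((f h) g)))))
Step 1: ((((\g.(\h.((u h) g))) w) ((\f.(\g.(\h.(f (g h))))) p)) (\f.(\g.(\h.((f h) g)))))
Step 2: (((\h.((u h) w)) ((\f.(\g.(\h.(f (g h))))) p)) (\f.(\g.(\h.((f h) g)))))

Answer: (((\h.((u h) w)) ((\f.(\g.(\h.(f (g h))))) p)) (\f.(\g.(\h.((f h) g)))))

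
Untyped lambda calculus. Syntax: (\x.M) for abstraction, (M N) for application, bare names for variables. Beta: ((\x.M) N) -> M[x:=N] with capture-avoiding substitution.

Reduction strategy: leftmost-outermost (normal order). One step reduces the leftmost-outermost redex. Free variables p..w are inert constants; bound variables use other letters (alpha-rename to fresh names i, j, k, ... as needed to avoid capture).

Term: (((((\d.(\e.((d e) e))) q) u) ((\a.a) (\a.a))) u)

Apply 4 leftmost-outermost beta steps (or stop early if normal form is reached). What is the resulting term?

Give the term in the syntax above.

Answer: ((((q u) u) (\a.a)) u)

Derivation:
Step 0: (((((\d.(\e.((d e) e))) q) u) ((\a.a) (\a.a))) u)
Step 1: ((((\e.((q e) e)) u) ((\a.a) (\a.a))) u)
Step 2: ((((q u) u) ((\a.a) (\a.a))) u)
Step 3: ((((q u) u) (\a.a)) u)
Step 4: (normal form reached)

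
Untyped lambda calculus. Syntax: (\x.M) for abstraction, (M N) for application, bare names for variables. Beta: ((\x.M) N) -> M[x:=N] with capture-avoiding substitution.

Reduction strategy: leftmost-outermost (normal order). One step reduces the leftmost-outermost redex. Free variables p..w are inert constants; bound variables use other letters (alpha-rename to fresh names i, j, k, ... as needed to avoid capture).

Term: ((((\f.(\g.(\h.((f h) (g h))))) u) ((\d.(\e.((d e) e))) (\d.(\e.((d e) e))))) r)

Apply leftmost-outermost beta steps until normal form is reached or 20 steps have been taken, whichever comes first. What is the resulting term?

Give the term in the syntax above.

Answer: ((u r) ((r r) r))

Derivation:
Step 0: ((((\f.(\g.(\h.((f h) (g h))))) u) ((\d.(\e.((d e) e))) (\d.(\e.((d e) e))))) r)
Step 1: (((\g.(\h.((u h) (g h)))) ((\d.(\e.((d e) e))) (\d.(\e.((d e) e))))) r)
Step 2: ((\h.((u h) (((\d.(\e.((d e) e))) (\d.(\e.((d e) e)))) h))) r)
Step 3: ((u r) (((\d.(\e.((d e) e))) (\d.(\e.((d e) e)))) r))
Step 4: ((u r) ((\e.(((\d.(\e.((d e) e))) e) e)) r))
Step 5: ((u r) (((\d.(\e.((d e) e))) r) r))
Step 6: ((u r) ((\e.((r e) e)) r))
Step 7: ((u r) ((r r) r))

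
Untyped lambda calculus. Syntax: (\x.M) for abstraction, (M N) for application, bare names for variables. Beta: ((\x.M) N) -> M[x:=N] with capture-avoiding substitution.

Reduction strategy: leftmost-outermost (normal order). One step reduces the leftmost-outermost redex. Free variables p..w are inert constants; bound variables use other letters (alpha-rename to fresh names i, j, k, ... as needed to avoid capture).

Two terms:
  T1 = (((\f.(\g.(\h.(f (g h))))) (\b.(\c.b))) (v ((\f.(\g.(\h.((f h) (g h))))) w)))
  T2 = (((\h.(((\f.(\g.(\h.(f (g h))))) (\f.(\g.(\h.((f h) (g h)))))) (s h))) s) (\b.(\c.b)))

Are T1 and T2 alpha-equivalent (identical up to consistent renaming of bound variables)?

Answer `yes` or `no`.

Term 1: (((\f.(\g.(\h.(f (g h))))) (\b.(\c.b))) (v ((\f.(\g.(\h.((f h) (g h))))) w)))
Term 2: (((\h.(((\f.(\g.(\h.(f (g h))))) (\f.(\g.(\h.((f h) (g h)))))) (s h))) s) (\b.(\c.b)))
Alpha-equivalence: compare structure up to binder renaming.
Result: False

Answer: no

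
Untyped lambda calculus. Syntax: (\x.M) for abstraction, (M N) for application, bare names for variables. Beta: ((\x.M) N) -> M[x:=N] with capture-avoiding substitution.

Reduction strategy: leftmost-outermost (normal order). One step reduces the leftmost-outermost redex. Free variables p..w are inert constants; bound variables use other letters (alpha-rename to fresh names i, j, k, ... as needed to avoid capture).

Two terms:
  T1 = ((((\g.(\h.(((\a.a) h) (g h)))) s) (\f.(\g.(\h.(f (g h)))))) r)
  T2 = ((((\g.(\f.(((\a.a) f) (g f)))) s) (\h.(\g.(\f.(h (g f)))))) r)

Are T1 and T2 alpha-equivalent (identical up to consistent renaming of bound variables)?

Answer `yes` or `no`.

Answer: yes

Derivation:
Term 1: ((((\g.(\h.(((\a.a) h) (g h)))) s) (\f.(\g.(\h.(f (g h)))))) r)
Term 2: ((((\g.(\f.(((\a.a) f) (g f)))) s) (\h.(\g.(\f.(h (g f)))))) r)
Alpha-equivalence: compare structure up to binder renaming.
Result: True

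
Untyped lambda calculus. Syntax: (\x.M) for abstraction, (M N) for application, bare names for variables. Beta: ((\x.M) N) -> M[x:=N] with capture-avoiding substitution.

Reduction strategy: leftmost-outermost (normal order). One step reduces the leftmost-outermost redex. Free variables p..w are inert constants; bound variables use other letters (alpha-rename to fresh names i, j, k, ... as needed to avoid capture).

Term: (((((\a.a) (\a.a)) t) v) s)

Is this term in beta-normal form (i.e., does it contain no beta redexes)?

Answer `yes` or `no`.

Term: (((((\a.a) (\a.a)) t) v) s)
Found 1 beta redex(es).

Answer: no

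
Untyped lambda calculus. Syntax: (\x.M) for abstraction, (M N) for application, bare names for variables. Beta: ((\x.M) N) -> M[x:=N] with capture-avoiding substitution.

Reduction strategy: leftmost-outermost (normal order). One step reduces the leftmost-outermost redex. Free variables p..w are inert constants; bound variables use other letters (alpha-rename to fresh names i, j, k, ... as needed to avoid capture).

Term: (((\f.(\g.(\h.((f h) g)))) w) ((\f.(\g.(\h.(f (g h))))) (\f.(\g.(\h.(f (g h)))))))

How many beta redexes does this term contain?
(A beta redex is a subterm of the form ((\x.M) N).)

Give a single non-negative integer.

Answer: 2

Derivation:
Term: (((\f.(\g.(\h.((f h) g)))) w) ((\f.(\g.(\h.(f (g h))))) (\f.(\g.(\h.(f (g h)))))))
  Redex: ((\f.(\g.(\h.((f h) g)))) w)
  Redex: ((\f.(\g.(\h.(f (g h))))) (\f.(\g.(\h.(f (g h))))))
Total redexes: 2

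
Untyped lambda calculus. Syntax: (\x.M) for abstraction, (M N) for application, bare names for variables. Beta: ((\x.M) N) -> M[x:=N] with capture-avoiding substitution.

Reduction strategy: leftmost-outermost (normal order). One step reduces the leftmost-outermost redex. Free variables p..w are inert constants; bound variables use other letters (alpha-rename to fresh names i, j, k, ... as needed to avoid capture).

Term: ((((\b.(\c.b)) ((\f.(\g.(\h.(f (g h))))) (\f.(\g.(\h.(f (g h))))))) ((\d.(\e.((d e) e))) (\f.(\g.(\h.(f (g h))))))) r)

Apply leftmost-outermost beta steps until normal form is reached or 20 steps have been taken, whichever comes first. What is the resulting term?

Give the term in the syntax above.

Answer: (\h.(\g.(\i.((r h) (g i)))))

Derivation:
Step 0: ((((\b.(\c.b)) ((\f.(\g.(\h.(f (g h))))) (\f.(\g.(\h.(f (g h))))))) ((\d.(\e.((d e) e))) (\f.(\g.(\h.(f (g h))))))) r)
Step 1: (((\c.((\f.(\g.(\h.(f (g h))))) (\f.(\g.(\h.(f (g h))))))) ((\d.(\e.((d e) e))) (\f.(\g.(\h.(f (g h))))))) r)
Step 2: (((\f.(\g.(\h.(f (g h))))) (\f.(\g.(\h.(f (g h)))))) r)
Step 3: ((\g.(\h.((\f.(\g.(\h.(f (g h))))) (g h)))) r)
Step 4: (\h.((\f.(\g.(\h.(f (g h))))) (r h)))
Step 5: (\h.(\g.(\i.((r h) (g i)))))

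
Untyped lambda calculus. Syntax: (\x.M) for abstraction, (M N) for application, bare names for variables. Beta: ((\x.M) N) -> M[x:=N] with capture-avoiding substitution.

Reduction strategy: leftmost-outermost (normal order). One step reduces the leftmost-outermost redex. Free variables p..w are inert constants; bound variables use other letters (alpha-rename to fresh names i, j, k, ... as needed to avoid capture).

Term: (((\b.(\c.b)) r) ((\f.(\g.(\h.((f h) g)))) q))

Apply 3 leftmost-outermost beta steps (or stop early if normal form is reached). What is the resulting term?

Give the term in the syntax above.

Answer: r

Derivation:
Step 0: (((\b.(\c.b)) r) ((\f.(\g.(\h.((f h) g)))) q))
Step 1: ((\c.r) ((\f.(\g.(\h.((f h) g)))) q))
Step 2: r
Step 3: (normal form reached)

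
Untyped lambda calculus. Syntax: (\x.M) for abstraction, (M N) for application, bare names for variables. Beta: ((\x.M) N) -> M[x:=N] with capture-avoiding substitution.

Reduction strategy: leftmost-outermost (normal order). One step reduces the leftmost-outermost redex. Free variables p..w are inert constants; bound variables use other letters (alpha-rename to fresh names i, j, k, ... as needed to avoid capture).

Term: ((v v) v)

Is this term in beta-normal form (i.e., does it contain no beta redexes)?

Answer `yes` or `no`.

Term: ((v v) v)
No beta redexes found.

Answer: yes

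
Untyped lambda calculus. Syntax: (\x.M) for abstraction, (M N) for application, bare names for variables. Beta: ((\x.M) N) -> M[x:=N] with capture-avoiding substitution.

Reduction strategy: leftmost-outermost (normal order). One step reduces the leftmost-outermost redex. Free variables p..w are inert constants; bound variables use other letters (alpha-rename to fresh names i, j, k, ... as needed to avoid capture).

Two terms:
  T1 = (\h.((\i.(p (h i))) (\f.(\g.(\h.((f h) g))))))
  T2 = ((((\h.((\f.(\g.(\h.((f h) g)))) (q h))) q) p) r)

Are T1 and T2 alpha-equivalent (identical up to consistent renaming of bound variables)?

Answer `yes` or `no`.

Answer: no

Derivation:
Term 1: (\h.((\i.(p (h i))) (\f.(\g.(\h.((f h) g))))))
Term 2: ((((\h.((\f.(\g.(\h.((f h) g)))) (q h))) q) p) r)
Alpha-equivalence: compare structure up to binder renaming.
Result: False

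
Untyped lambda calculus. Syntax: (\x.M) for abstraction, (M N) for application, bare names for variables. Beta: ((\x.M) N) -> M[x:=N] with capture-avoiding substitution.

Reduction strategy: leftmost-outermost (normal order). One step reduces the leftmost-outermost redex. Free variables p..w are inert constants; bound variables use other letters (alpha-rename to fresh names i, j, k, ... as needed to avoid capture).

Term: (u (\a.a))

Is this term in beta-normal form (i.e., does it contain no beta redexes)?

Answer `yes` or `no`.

Term: (u (\a.a))
No beta redexes found.

Answer: yes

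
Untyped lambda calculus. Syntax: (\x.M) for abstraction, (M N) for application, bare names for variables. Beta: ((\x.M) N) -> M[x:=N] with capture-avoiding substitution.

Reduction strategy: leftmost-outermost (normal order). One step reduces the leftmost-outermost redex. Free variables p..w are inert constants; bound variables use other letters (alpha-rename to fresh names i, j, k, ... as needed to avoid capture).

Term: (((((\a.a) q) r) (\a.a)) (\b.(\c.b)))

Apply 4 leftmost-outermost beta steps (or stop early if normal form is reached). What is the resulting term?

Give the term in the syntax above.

Step 0: (((((\a.a) q) r) (\a.a)) (\b.(\c.b)))
Step 1: (((q r) (\a.a)) (\b.(\c.b)))
Step 2: (normal form reached)

Answer: (((q r) (\a.a)) (\b.(\c.b)))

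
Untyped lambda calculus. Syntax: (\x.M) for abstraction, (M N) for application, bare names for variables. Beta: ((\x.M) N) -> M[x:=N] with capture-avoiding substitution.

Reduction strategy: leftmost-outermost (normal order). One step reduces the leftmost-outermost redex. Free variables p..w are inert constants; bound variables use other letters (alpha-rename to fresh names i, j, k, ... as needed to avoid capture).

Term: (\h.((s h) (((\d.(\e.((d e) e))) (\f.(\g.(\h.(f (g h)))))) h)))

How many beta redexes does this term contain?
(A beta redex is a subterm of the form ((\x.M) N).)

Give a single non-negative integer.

Answer: 1

Derivation:
Term: (\h.((s h) (((\d.(\e.((d e) e))) (\f.(\g.(\h.(f (g h)))))) h)))
  Redex: ((\d.(\e.((d e) e))) (\f.(\g.(\h.(f (g h))))))
Total redexes: 1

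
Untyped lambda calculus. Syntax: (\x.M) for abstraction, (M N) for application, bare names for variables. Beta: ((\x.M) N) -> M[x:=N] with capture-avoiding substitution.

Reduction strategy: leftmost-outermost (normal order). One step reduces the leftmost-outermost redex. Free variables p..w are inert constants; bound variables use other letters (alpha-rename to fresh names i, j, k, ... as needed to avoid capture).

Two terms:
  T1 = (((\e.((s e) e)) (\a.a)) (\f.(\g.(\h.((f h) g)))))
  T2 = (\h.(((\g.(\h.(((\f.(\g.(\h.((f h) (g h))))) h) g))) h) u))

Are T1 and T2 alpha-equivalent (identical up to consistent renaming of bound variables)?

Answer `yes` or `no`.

Term 1: (((\e.((s e) e)) (\a.a)) (\f.(\g.(\h.((f h) g)))))
Term 2: (\h.(((\g.(\h.(((\f.(\g.(\h.((f h) (g h))))) h) g))) h) u))
Alpha-equivalence: compare structure up to binder renaming.
Result: False

Answer: no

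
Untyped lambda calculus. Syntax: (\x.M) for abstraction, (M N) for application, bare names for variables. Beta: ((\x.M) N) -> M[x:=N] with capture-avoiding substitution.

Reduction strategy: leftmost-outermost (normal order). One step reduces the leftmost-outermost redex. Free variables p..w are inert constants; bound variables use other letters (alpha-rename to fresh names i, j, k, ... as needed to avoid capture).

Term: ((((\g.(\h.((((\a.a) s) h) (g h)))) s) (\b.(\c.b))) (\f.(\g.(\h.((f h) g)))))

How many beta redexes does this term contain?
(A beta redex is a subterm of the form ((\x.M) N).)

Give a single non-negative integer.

Term: ((((\g.(\h.((((\a.a) s) h) (g h)))) s) (\b.(\c.b))) (\f.(\g.(\h.((f h) g)))))
  Redex: ((\g.(\h.((((\a.a) s) h) (g h)))) s)
  Redex: ((\a.a) s)
Total redexes: 2

Answer: 2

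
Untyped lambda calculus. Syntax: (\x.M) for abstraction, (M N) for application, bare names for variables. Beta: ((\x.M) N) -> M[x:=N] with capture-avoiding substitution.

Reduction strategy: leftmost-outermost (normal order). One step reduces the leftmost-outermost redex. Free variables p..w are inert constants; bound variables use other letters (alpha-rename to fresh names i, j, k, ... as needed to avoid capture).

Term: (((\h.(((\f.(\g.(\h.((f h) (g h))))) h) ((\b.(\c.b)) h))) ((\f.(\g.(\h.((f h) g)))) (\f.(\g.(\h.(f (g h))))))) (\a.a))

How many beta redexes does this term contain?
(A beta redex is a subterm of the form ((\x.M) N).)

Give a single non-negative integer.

Term: (((\h.(((\f.(\g.(\h.((f h) (g h))))) h) ((\b.(\c.b)) h))) ((\f.(\g.(\h.((f h) g)))) (\f.(\g.(\h.(f (g h))))))) (\a.a))
  Redex: ((\h.(((\f.(\g.(\h.((f h) (g h))))) h) ((\b.(\c.b)) h))) ((\f.(\g.(\h.((f h) g)))) (\f.(\g.(\h.(f (g h)))))))
  Redex: ((\f.(\g.(\h.((f h) (g h))))) h)
  Redex: ((\b.(\c.b)) h)
  Redex: ((\f.(\g.(\h.((f h) g)))) (\f.(\g.(\h.(f (g h))))))
Total redexes: 4

Answer: 4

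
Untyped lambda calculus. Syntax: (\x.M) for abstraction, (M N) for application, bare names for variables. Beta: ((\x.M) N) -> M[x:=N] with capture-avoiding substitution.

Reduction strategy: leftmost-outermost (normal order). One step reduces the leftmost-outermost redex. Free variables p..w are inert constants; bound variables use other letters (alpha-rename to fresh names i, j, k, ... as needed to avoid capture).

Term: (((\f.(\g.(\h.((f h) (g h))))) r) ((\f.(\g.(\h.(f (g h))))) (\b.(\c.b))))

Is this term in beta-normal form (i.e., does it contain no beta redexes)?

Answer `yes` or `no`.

Answer: no

Derivation:
Term: (((\f.(\g.(\h.((f h) (g h))))) r) ((\f.(\g.(\h.(f (g h))))) (\b.(\c.b))))
Found 2 beta redex(es).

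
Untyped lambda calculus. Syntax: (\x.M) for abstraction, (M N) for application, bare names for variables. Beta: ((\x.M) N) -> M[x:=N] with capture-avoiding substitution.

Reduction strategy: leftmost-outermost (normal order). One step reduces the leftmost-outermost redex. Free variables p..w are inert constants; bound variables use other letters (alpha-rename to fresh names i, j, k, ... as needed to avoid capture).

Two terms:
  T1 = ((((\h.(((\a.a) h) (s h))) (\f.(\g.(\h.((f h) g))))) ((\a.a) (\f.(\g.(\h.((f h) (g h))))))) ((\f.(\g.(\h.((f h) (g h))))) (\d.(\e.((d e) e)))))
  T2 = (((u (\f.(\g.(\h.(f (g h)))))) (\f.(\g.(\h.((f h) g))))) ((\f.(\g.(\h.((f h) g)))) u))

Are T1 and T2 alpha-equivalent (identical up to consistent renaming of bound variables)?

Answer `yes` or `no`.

Answer: no

Derivation:
Term 1: ((((\h.(((\a.a) h) (s h))) (\f.(\g.(\h.((f h) g))))) ((\a.a) (\f.(\g.(\h.((f h) (g h))))))) ((\f.(\g.(\h.((f h) (g h))))) (\d.(\e.((d e) e)))))
Term 2: (((u (\f.(\g.(\h.(f (g h)))))) (\f.(\g.(\h.((f h) g))))) ((\f.(\g.(\h.((f h) g)))) u))
Alpha-equivalence: compare structure up to binder renaming.
Result: False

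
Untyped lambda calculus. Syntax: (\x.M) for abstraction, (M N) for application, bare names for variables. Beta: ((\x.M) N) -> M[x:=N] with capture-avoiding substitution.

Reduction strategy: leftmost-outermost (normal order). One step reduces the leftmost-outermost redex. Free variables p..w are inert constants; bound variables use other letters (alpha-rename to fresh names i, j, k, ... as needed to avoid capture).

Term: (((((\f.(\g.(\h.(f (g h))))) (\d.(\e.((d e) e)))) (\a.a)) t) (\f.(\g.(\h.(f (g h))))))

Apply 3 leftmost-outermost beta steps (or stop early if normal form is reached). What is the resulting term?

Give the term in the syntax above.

Step 0: (((((\f.(\g.(\h.(f (g h))))) (\d.(\e.((d e) e)))) (\a.a)) t) (\f.(\g.(\h.(f (g h))))))
Step 1: ((((\g.(\h.((\d.(\e.((d e) e))) (g h)))) (\a.a)) t) (\f.(\g.(\h.(f (g h))))))
Step 2: (((\h.((\d.(\e.((d e) e))) ((\a.a) h))) t) (\f.(\g.(\h.(f (g h))))))
Step 3: (((\d.(\e.((d e) e))) ((\a.a) t)) (\f.(\g.(\h.(f (g h))))))

Answer: (((\d.(\e.((d e) e))) ((\a.a) t)) (\f.(\g.(\h.(f (g h))))))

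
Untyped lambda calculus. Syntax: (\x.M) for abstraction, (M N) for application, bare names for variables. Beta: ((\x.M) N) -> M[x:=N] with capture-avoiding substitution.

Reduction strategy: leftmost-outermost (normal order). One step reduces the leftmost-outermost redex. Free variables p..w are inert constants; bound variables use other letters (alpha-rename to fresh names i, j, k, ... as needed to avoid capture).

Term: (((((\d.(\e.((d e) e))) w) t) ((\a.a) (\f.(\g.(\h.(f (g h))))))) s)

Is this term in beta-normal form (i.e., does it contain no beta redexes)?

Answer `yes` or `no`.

Term: (((((\d.(\e.((d e) e))) w) t) ((\a.a) (\f.(\g.(\h.(f (g h))))))) s)
Found 2 beta redex(es).

Answer: no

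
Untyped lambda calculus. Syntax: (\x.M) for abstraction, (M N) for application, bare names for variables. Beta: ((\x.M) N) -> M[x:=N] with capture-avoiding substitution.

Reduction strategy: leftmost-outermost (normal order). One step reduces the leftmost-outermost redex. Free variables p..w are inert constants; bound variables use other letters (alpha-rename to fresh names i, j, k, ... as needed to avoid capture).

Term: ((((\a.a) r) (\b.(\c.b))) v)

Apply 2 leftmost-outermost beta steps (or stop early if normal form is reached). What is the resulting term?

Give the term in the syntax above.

Answer: ((r (\b.(\c.b))) v)

Derivation:
Step 0: ((((\a.a) r) (\b.(\c.b))) v)
Step 1: ((r (\b.(\c.b))) v)
Step 2: (normal form reached)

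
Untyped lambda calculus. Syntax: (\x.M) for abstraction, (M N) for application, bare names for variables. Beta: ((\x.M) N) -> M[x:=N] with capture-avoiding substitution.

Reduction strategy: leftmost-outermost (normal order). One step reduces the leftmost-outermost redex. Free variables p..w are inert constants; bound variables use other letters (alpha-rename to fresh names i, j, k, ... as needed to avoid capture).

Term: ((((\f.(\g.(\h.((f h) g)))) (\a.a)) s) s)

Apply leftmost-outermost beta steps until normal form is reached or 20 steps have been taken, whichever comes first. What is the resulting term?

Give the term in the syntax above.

Answer: (s s)

Derivation:
Step 0: ((((\f.(\g.(\h.((f h) g)))) (\a.a)) s) s)
Step 1: (((\g.(\h.(((\a.a) h) g))) s) s)
Step 2: ((\h.(((\a.a) h) s)) s)
Step 3: (((\a.a) s) s)
Step 4: (s s)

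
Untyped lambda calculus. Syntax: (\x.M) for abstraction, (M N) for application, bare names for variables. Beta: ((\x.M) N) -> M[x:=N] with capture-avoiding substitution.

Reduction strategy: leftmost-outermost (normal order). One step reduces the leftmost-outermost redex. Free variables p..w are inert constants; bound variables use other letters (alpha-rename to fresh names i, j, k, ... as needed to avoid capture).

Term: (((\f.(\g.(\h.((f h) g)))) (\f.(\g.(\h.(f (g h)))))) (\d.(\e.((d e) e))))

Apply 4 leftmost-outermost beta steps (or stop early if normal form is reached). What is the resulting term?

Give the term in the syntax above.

Step 0: (((\f.(\g.(\h.((f h) g)))) (\f.(\g.(\h.(f (g h)))))) (\d.(\e.((d e) e))))
Step 1: ((\g.(\h.(((\f.(\g.(\h.(f (g h))))) h) g))) (\d.(\e.((d e) e))))
Step 2: (\h.(((\f.(\g.(\h.(f (g h))))) h) (\d.(\e.((d e) e)))))
Step 3: (\h.((\g.(\i.(h (g i)))) (\d.(\e.((d e) e)))))
Step 4: (\h.(\i.(h ((\d.(\e.((d e) e))) i))))

Answer: (\h.(\i.(h ((\d.(\e.((d e) e))) i))))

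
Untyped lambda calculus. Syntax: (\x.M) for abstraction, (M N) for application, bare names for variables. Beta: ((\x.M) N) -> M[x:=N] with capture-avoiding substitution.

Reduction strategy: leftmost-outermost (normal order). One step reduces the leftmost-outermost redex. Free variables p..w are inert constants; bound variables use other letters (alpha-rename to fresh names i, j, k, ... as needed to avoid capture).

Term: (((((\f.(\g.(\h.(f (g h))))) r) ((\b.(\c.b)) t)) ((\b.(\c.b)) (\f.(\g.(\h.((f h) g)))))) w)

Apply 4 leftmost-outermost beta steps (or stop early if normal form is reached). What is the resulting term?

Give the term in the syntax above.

Answer: ((r ((\c.t) ((\b.(\c.b)) (\f.(\g.(\h.((f h) g))))))) w)

Derivation:
Step 0: (((((\f.(\g.(\h.(f (g h))))) r) ((\b.(\c.b)) t)) ((\b.(\c.b)) (\f.(\g.(\h.((f h) g)))))) w)
Step 1: ((((\g.(\h.(r (g h)))) ((\b.(\c.b)) t)) ((\b.(\c.b)) (\f.(\g.(\h.((f h) g)))))) w)
Step 2: (((\h.(r (((\b.(\c.b)) t) h))) ((\b.(\c.b)) (\f.(\g.(\h.((f h) g)))))) w)
Step 3: ((r (((\b.(\c.b)) t) ((\b.(\c.b)) (\f.(\g.(\h.((f h) g))))))) w)
Step 4: ((r ((\c.t) ((\b.(\c.b)) (\f.(\g.(\h.((f h) g))))))) w)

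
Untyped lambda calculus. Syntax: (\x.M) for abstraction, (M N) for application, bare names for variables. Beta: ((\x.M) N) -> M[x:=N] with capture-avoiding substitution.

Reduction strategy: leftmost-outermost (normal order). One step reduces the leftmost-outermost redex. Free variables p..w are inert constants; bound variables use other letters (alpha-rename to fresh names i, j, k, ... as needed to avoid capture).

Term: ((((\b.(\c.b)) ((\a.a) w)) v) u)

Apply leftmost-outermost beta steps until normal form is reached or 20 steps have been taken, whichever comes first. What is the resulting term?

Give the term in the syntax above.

Step 0: ((((\b.(\c.b)) ((\a.a) w)) v) u)
Step 1: (((\c.((\a.a) w)) v) u)
Step 2: (((\a.a) w) u)
Step 3: (w u)

Answer: (w u)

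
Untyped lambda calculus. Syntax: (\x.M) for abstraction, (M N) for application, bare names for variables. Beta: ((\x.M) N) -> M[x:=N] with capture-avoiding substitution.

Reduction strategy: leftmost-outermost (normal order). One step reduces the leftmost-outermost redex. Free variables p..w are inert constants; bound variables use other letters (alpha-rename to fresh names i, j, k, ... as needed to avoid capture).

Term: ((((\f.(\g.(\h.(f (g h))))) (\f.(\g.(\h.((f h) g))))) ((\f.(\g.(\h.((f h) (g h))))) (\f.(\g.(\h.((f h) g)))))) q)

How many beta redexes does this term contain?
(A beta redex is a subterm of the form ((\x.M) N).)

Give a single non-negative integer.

Answer: 2

Derivation:
Term: ((((\f.(\g.(\h.(f (g h))))) (\f.(\g.(\h.((f h) g))))) ((\f.(\g.(\h.((f h) (g h))))) (\f.(\g.(\h.((f h) g)))))) q)
  Redex: ((\f.(\g.(\h.(f (g h))))) (\f.(\g.(\h.((f h) g)))))
  Redex: ((\f.(\g.(\h.((f h) (g h))))) (\f.(\g.(\h.((f h) g)))))
Total redexes: 2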